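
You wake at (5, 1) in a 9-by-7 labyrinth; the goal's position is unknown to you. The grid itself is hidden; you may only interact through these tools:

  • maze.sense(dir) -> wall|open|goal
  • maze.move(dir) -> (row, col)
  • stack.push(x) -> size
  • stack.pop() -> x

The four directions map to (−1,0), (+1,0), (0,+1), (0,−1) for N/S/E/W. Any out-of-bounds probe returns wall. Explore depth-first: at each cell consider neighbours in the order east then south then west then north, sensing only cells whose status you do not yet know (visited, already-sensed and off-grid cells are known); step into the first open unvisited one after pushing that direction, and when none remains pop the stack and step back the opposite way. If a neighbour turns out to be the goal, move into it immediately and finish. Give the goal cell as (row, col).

;; 1. sense(east) == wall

;; 2. sense(south) == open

;; 3. push(south) == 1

;; 4. move(south) == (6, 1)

;; 5. sense(east) == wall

;; 6. sense(south) == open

;; 7. push(south) == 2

;; 8. move(south) == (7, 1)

;; 9. sense(east) == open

;; 10. push(east) == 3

;; 11. move(east) == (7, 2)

;; 12. sense(east) == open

;; 13. push(east) == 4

;; 14. move(east) == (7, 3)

;; 15. sense(east) == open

;; 16. push(east) == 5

;; 17. move(east) == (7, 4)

;; 18. sense(east) == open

;; 19. push(east) == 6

;; 20. move(east) == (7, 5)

;; 21. sense(east) == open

;; 22. push(east) == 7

;; 23. move(east) == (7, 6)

;; 24. sense(south) == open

;; 25. push(south) == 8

;; 26. move(south) == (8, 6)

;; 27. sense(west) == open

;; 28. push(west) == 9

;; 29. move(west) == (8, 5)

;; 30. sense(west) == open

;; 31. push(west) == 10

;; 32. move(west) == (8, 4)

;; 33. sense(west) == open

;; 34. push(west) == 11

;; 35. move(west) == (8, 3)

;; 36. sense(west) == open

;; 37. push(west) == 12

;; 38. move(west) == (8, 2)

;; 39. sense(west) == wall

;; 40. pop() == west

;; 41. move(east) == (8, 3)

;; 42. pop() == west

;; 43. move(east) == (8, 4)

;; 44. pop() == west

;; 45. move(east) == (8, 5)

;; 46. pop() == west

;; 47. move(east) == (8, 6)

;; 48. pop() == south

;; 49. move(north) == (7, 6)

;; 50. sense(north) == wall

;; 51. pop() == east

;; 52. move(west) == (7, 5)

;; 53. sense(north) == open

;; 54. push(north) == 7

;; 55. move(north) == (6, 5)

;; 56. sense(west) == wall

;; 57. sense(north) == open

;; 58. push(north) == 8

;; 59. move(north) == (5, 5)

;; 60. sense(east) == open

;; 61. push(east) == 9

;; 62. move(east) == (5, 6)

;; 63. sense(north) == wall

;; 64. pop() == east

;; 65. move(west) == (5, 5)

;; 66. sense(west) == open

;; 67. push(west) == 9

;; 68. move(west) == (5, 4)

;; 69. sense(west) == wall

;; 70. sense(north) == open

;; 71. push(north) == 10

;; 72. move(north) == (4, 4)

;; 73. sense(east) == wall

;; 74. sense(west) == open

;; 75. push(west) == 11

;; 76. move(west) == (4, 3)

;; 77. sense(west) == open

;; 78. push(west) == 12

;; 79. move(west) == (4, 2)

;; 80. sense(west) == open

;; 81. push(west) == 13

;; 82. move(west) == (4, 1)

;; 83. sense(west) == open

;; 84. push(west) == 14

;; 85. move(west) == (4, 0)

;; 86. sense(south) == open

;; 87. push(south) == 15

;; 88. move(south) == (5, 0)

;; 89. sense(south) == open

;; 90. push(south) == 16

;; 91. move(south) == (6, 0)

;; 92. sense(south) == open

;; 93. push(south) == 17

;; 94. move(south) == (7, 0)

;; 95. sense(south) == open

;; 96. push(south) == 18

;; 97. move(south) == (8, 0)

;; 98. pop() == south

;; 99. move(north) == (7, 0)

;; 100. pop() == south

;; 101. move(north) == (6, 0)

;; 102. pop() == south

;; 103. move(north) == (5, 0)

;; 104. pop() == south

;; 105. move(north) == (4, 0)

;; 106. sense(north) == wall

;; 107. pop() == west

;; 108. move(east) == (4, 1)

;; 109. sense(north) == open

;; 110. push(north) == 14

;; 111. move(north) == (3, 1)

;; 112. sense(east) == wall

;; 113. sense(north) == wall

;; 114. pop() == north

;; 115. move(south) == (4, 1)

;; 116. pop() == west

;; 117. move(east) == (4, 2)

;; 118. pop() == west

;; 119. move(east) == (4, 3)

;; 120. sense(north) == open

;; 121. push(north) == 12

;; 122. move(north) == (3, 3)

;; 123. sense(east) == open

;; 124. push(east) == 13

;; 125. move(east) == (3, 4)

;; 126. sense(east) == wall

;; 127. sense(north) == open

;; 128. push(north) == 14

;; 129. move(north) == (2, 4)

;; 130. sense(east) == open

;; 131. push(east) == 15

;; 132. move(east) == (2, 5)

;; 133. sense(east) == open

;; 134. push(east) == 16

;; 135. move(east) == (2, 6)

;; 136. sense(south) == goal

;; 137. move(south) == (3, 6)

Answer: (3, 6)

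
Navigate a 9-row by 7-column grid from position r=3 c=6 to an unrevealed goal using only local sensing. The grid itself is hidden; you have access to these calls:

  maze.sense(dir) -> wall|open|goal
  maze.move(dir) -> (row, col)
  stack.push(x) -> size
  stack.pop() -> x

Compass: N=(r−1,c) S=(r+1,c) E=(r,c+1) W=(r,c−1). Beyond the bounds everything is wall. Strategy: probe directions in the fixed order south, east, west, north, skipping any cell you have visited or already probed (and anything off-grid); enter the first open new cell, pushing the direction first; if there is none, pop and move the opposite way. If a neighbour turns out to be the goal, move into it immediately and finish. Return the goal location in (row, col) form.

[in] maze.sense dir='south'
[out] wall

[in] maze.sense dir='west'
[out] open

[in] stack.push x='west'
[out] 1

[in] maze.move dir='west'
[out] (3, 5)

[in] maze.sense dir='south'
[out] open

[in] stack.push x='south'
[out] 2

[in] maze.move dir='south'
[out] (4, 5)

[in] maze.sense dir='south'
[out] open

[in] stack.push x='south'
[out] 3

[in] maze.move dir='south'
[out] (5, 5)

[in] maze.sense dir='south'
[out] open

[in] stack.push x='south'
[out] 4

[in] maze.move dir='south'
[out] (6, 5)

[in] maze.sense dir='south'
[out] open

[in] stack.push x='south'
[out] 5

[in] maze.move dir='south'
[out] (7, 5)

[in] maze.sense dir='south'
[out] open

[in] stack.push x='south'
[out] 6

[in] maze.move dir='south'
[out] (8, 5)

[in] maze.sense dir='east'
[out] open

[in] stack.push x='east'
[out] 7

[in] maze.move dir='east'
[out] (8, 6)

[in] maze.sense dir='north'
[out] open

[in] stack.push x='north'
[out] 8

[in] maze.move dir='north'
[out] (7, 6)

[in] maze.sense dir='north'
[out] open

[in] stack.push x='north'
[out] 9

[in] maze.move dir='north'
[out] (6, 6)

[in] maze.sense dir='north'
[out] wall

[in] stack.pop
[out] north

[in] maze.move dir='south'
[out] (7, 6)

[in] stack.pop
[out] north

[in] maze.move dir='south'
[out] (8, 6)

[in] stack.pop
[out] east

[in] maze.move dir='west'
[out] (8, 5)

[in] maze.sense dir='west'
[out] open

[in] stack.push x='west'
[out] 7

[in] maze.move dir='west'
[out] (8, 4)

[in] maze.sense dir='west'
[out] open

[in] stack.push x='west'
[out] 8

[in] maze.move dir='west'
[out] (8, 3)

[in] maze.sense dir='west'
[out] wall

[in] maze.sense dir='north'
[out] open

[in] stack.push x='north'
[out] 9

[in] maze.move dir='north'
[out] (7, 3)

[in] maze.sense dir='east'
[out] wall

[in] maze.sense dir='west'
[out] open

[in] stack.push x='west'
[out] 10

[in] maze.move dir='west'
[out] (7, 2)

[in] maze.sense dir='west'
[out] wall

[in] maze.sense dir='north'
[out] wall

[in] stack.pop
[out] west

[in] maze.move dir='east'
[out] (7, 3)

[in] maze.sense dir='north'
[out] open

[in] stack.push x='north'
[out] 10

[in] maze.move dir='north'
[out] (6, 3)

[in] maze.sense dir='east'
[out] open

[in] stack.push x='east'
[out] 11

[in] maze.move dir='east'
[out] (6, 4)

[in] maze.sense dir='north'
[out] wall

[in] stack.pop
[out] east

[in] maze.move dir='west'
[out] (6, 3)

[in] maze.sense dir='north'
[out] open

[in] stack.push x='north'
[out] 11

[in] maze.move dir='north'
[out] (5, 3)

[in] maze.sense dir='west'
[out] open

[in] stack.push x='west'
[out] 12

[in] maze.move dir='west'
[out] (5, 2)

[in] maze.sense dir='west'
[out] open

[in] stack.push x='west'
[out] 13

[in] maze.move dir='west'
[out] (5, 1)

[in] maze.sense dir='south'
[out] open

[in] stack.push x='south'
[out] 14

[in] maze.move dir='south'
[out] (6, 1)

[in] maze.sense dir='west'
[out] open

[in] stack.push x='west'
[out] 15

[in] maze.move dir='west'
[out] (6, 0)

[in] maze.sense dir='south'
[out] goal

[in] maze.move dir='south'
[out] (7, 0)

Answer: (7, 0)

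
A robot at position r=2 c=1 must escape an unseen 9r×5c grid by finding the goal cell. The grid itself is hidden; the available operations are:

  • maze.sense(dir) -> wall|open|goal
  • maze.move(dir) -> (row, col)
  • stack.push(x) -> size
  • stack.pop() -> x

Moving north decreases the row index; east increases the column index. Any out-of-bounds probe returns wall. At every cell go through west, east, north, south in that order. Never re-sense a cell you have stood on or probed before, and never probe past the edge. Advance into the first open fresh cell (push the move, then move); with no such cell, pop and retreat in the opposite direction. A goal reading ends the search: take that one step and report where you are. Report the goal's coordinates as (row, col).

% maze.sense west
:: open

% stack.push west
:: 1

% maze.move west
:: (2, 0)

% maze.sense north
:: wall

% maze.sense south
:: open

% stack.push south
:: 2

% maze.move south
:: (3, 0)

% maze.sense east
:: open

% stack.push east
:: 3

% maze.move east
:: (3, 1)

% maze.sense east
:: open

% stack.push east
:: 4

% maze.move east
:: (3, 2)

% maze.sense east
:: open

% stack.push east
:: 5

% maze.move east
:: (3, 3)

% maze.sense east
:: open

% stack.push east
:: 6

% maze.move east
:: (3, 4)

% maze.sense north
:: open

% stack.push north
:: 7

% maze.move north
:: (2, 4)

% maze.sense west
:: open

% stack.push west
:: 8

% maze.move west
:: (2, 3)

% maze.sense west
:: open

% stack.push west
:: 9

% maze.move west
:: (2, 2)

% maze.sense north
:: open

% stack.push north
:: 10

% maze.move north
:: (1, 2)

% maze.sense west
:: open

% stack.push west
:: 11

% maze.move west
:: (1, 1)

% maze.sense north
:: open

% stack.push north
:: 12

% maze.move north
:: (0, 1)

% maze.sense west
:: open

% stack.push west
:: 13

% maze.move west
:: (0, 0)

% stack.pop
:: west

% maze.move east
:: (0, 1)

% maze.sense east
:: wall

% stack.pop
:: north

% maze.move south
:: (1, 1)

% stack.pop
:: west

% maze.move east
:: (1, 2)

% maze.sense east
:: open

% stack.push east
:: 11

% maze.move east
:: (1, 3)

% maze.sense east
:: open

% stack.push east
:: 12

% maze.move east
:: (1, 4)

% maze.sense north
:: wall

% stack.pop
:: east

% maze.move west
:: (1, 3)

% maze.sense north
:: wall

% stack.pop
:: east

% maze.move west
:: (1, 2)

% stack.pop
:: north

% maze.move south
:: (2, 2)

% stack.pop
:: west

% maze.move east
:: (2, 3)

% stack.pop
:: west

% maze.move east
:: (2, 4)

% stack.pop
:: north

% maze.move south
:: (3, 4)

% maze.sense south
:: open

% stack.push south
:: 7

% maze.move south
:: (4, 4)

% maze.sense west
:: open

% stack.push west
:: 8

% maze.move west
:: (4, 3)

% maze.sense west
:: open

% stack.push west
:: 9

% maze.move west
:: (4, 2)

% maze.sense west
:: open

% stack.push west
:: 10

% maze.move west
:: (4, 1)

% maze.sense west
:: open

% stack.push west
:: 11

% maze.move west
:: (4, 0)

% maze.sense south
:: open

% stack.push south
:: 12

% maze.move south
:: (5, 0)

% maze.sense east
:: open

% stack.push east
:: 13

% maze.move east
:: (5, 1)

% maze.sense east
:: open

% stack.push east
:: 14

% maze.move east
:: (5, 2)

% maze.sense east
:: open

% stack.push east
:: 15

% maze.move east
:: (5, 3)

% maze.sense east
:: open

% stack.push east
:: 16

% maze.move east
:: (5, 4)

% maze.sense south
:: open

% stack.push south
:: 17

% maze.move south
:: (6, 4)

% maze.sense west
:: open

% stack.push west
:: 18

% maze.move west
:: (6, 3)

% maze.sense west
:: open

% stack.push west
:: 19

% maze.move west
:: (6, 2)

% maze.sense west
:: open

% stack.push west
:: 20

% maze.move west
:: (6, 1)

% maze.sense west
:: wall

% maze.sense south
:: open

% stack.push south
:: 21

% maze.move south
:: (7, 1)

% maze.sense west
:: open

% stack.push west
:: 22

% maze.move west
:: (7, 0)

% maze.sense south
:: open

% stack.push south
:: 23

% maze.move south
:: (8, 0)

% maze.sense east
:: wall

% stack.pop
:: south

% maze.move north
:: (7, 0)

% stack.pop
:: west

% maze.move east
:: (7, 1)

% maze.sense east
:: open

% stack.push east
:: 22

% maze.move east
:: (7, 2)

% maze.sense east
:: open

% stack.push east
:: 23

% maze.move east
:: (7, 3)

% maze.sense east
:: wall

% maze.sense south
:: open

% stack.push south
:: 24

% maze.move south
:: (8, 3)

% maze.sense west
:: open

% stack.push west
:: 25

% maze.move west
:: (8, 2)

% stack.pop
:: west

% maze.move east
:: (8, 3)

% maze.sense east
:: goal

% maze.move east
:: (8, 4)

Answer: (8, 4)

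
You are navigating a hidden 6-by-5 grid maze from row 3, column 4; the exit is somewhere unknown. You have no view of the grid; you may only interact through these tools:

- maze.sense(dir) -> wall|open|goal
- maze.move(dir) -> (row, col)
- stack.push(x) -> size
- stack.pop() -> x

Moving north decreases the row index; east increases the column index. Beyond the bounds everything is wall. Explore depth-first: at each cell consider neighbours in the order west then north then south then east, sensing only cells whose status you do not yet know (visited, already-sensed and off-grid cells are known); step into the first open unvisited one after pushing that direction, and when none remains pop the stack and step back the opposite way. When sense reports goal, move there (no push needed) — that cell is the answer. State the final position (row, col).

==> maze.sense(dir→west)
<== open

==> stack.push(x→west)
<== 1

==> maze.move(dir→west)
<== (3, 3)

==> maze.sense(dir→west)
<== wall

==> maze.sense(dir→north)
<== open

==> stack.push(x→north)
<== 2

==> maze.move(dir→north)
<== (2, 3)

==> maze.sense(dir→west)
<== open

==> stack.push(x→west)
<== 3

==> maze.move(dir→west)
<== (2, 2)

==> maze.sense(dir→west)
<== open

==> stack.push(x→west)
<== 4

==> maze.move(dir→west)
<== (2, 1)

==> maze.sense(dir→west)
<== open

==> stack.push(x→west)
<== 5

==> maze.move(dir→west)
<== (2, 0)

==> maze.sense(dir→north)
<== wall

==> maze.sense(dir→south)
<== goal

==> maze.move(dir→south)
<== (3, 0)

Answer: (3, 0)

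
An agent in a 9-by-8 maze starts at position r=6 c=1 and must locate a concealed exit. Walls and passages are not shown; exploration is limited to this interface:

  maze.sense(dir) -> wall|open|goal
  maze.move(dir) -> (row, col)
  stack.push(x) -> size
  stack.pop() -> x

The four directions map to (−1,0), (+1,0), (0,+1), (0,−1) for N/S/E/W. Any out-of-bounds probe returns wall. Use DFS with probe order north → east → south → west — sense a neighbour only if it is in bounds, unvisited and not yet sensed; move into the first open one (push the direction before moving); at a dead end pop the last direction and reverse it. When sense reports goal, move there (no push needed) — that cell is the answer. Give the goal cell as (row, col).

>> sense(north)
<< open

>> push(north)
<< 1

>> move(north)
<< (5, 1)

>> sense(north)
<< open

>> push(north)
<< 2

>> move(north)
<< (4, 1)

>> sense(north)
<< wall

>> sense(east)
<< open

>> push(east)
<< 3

>> move(east)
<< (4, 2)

>> sense(north)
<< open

>> push(north)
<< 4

>> move(north)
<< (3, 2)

>> sense(north)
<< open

>> push(north)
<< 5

>> move(north)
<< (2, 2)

>> sense(north)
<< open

>> push(north)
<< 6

>> move(north)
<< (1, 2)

>> sense(north)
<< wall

>> sense(east)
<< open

>> push(east)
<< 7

>> move(east)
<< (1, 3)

>> sense(north)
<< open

>> push(north)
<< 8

>> move(north)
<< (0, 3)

>> sense(east)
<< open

>> push(east)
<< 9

>> move(east)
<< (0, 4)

>> sense(east)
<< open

>> push(east)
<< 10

>> move(east)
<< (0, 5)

>> sense(east)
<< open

>> push(east)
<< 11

>> move(east)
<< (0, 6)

>> sense(east)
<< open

>> push(east)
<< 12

>> move(east)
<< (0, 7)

>> sense(south)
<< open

>> push(south)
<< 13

>> move(south)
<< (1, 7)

>> sense(south)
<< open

>> push(south)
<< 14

>> move(south)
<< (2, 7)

>> sense(south)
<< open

>> push(south)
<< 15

>> move(south)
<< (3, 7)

>> sense(south)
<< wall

>> sense(west)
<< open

>> push(west)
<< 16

>> move(west)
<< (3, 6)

>> sense(north)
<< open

>> push(north)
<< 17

>> move(north)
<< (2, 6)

>> sense(north)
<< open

>> push(north)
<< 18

>> move(north)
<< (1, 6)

>> sense(west)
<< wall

>> pop()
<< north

>> move(south)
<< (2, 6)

>> sense(west)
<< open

>> push(west)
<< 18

>> move(west)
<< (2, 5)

>> sense(south)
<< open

>> push(south)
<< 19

>> move(south)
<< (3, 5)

>> sense(south)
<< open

>> push(south)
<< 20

>> move(south)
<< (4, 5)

>> sense(east)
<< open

>> push(east)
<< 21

>> move(east)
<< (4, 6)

>> sense(south)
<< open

>> push(south)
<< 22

>> move(south)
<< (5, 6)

>> sense(east)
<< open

>> push(east)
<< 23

>> move(east)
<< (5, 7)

>> sense(south)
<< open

>> push(south)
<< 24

>> move(south)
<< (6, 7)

>> sense(south)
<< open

>> push(south)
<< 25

>> move(south)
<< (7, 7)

>> sense(south)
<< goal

>> move(south)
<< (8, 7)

Answer: (8, 7)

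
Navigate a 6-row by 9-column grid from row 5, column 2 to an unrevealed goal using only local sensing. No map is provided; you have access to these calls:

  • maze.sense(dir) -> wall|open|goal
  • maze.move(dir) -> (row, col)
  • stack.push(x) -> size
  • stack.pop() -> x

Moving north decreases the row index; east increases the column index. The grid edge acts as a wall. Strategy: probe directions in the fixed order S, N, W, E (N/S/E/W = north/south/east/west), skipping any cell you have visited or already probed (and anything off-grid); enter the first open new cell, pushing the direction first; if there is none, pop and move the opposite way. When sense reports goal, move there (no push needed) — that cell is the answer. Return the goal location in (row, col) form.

# sense(dir='north') : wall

# sense(dir='west') : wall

# sense(dir='east') : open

# push(x='east') : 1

# move(dir='east') : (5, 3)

# sense(dir='north') : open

# push(x='north') : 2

# move(dir='north') : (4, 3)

# sense(dir='north') : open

# push(x='north') : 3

# move(dir='north') : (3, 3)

# sense(dir='north') : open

# push(x='north') : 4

# move(dir='north') : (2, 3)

# sense(dir='north') : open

# push(x='north') : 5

# move(dir='north') : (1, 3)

# sense(dir='north') : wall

# sense(dir='west') : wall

# sense(dir='east') : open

# push(x='east') : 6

# move(dir='east') : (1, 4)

# sense(dir='south') : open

# push(x='south') : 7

# move(dir='south') : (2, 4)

# sense(dir='south') : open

# push(x='south') : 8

# move(dir='south') : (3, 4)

# sense(dir='south') : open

# push(x='south') : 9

# move(dir='south') : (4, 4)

# sense(dir='south') : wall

# sense(dir='east') : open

# push(x='east') : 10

# move(dir='east') : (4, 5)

# sense(dir='south') : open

# push(x='south') : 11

# move(dir='south') : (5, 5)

# sense(dir='east') : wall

# pop() : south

# move(dir='north') : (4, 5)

# sense(dir='north') : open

# push(x='north') : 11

# move(dir='north') : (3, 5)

# sense(dir='north') : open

# push(x='north') : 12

# move(dir='north') : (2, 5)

# sense(dir='north') : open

# push(x='north') : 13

# move(dir='north') : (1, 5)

# sense(dir='north') : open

# push(x='north') : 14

# move(dir='north') : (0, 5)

# sense(dir='west') : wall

# sense(dir='east') : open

# push(x='east') : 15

# move(dir='east') : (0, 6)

# sense(dir='south') : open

# push(x='south') : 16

# move(dir='south') : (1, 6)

# sense(dir='south') : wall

# sense(dir='east') : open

# push(x='east') : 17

# move(dir='east') : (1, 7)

# sense(dir='south') : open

# push(x='south') : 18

# move(dir='south') : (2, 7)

# sense(dir='south') : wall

# sense(dir='east') : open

# push(x='east') : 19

# move(dir='east') : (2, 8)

# sense(dir='south') : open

# push(x='south') : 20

# move(dir='south') : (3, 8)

# sense(dir='south') : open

# push(x='south') : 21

# move(dir='south') : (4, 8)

# sense(dir='south') : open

# push(x='south') : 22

# move(dir='south') : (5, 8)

# sense(dir='west') : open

# push(x='west') : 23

# move(dir='west') : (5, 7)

# sense(dir='north') : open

# push(x='north') : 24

# move(dir='north') : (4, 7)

# sense(dir='west') : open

# push(x='west') : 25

# move(dir='west') : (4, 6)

# sense(dir='north') : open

# push(x='north') : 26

# move(dir='north') : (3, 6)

# pop() : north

# move(dir='south') : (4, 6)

# pop() : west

# move(dir='east') : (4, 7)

# pop() : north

# move(dir='south') : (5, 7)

# pop() : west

# move(dir='east') : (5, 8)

# pop() : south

# move(dir='north') : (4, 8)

# pop() : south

# move(dir='north') : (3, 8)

# pop() : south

# move(dir='north') : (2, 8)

# sense(dir='north') : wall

# pop() : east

# move(dir='west') : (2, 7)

# pop() : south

# move(dir='north') : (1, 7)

# sense(dir='north') : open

# push(x='north') : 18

# move(dir='north') : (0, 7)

# sense(dir='east') : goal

# move(dir='east') : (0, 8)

Answer: (0, 8)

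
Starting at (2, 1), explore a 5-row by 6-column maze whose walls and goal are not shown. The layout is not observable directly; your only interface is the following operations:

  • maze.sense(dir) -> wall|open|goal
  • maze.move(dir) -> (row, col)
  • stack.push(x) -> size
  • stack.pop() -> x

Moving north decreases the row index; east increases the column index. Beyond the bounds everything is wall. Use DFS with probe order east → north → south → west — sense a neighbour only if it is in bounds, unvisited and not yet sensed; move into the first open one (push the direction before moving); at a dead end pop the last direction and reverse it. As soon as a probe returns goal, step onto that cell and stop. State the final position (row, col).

→ maze.sense(dir: east)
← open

→ stack.push(x: east)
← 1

→ maze.move(dir: east)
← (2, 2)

→ maze.sense(dir: east)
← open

→ stack.push(x: east)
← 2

→ maze.move(dir: east)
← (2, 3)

→ maze.sense(dir: east)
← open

→ stack.push(x: east)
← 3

→ maze.move(dir: east)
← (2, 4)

→ maze.sense(dir: east)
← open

→ stack.push(x: east)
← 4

→ maze.move(dir: east)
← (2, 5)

→ maze.sense(dir: north)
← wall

→ maze.sense(dir: south)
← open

→ stack.push(x: south)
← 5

→ maze.move(dir: south)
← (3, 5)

→ maze.sense(dir: south)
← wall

→ maze.sense(dir: west)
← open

→ stack.push(x: west)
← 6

→ maze.move(dir: west)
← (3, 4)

→ maze.sense(dir: south)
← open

→ stack.push(x: south)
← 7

→ maze.move(dir: south)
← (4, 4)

→ maze.sense(dir: west)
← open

→ stack.push(x: west)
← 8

→ maze.move(dir: west)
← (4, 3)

→ maze.sense(dir: north)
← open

→ stack.push(x: north)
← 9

→ maze.move(dir: north)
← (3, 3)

→ maze.sense(dir: west)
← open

→ stack.push(x: west)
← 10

→ maze.move(dir: west)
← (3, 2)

→ maze.sense(dir: south)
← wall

→ maze.sense(dir: west)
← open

→ stack.push(x: west)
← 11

→ maze.move(dir: west)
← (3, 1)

→ maze.sense(dir: south)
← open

→ stack.push(x: south)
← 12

→ maze.move(dir: south)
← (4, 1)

→ maze.sense(dir: west)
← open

→ stack.push(x: west)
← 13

→ maze.move(dir: west)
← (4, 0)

→ maze.sense(dir: north)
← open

→ stack.push(x: north)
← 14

→ maze.move(dir: north)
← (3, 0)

→ maze.sense(dir: north)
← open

→ stack.push(x: north)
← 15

→ maze.move(dir: north)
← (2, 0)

→ maze.sense(dir: north)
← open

→ stack.push(x: north)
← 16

→ maze.move(dir: north)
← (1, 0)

→ maze.sense(dir: east)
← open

→ stack.push(x: east)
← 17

→ maze.move(dir: east)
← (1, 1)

→ maze.sense(dir: east)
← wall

→ maze.sense(dir: north)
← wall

→ stack.pop()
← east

→ maze.move(dir: west)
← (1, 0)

→ maze.sense(dir: north)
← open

→ stack.push(x: north)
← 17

→ maze.move(dir: north)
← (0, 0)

→ stack.pop()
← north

→ maze.move(dir: south)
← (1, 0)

→ stack.pop()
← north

→ maze.move(dir: south)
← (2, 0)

→ stack.pop()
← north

→ maze.move(dir: south)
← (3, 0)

→ stack.pop()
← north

→ maze.move(dir: south)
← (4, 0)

→ stack.pop()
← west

→ maze.move(dir: east)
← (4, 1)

→ stack.pop()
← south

→ maze.move(dir: north)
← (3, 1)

→ stack.pop()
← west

→ maze.move(dir: east)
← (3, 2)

→ stack.pop()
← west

→ maze.move(dir: east)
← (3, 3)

→ stack.pop()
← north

→ maze.move(dir: south)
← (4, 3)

→ stack.pop()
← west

→ maze.move(dir: east)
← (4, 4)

→ stack.pop()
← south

→ maze.move(dir: north)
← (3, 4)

→ stack.pop()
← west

→ maze.move(dir: east)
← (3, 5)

→ stack.pop()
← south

→ maze.move(dir: north)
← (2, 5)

→ stack.pop()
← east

→ maze.move(dir: west)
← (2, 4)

→ maze.sense(dir: north)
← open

→ stack.push(x: north)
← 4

→ maze.move(dir: north)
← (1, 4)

→ maze.sense(dir: north)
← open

→ stack.push(x: north)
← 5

→ maze.move(dir: north)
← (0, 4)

→ maze.sense(dir: east)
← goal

→ maze.move(dir: east)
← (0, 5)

Answer: (0, 5)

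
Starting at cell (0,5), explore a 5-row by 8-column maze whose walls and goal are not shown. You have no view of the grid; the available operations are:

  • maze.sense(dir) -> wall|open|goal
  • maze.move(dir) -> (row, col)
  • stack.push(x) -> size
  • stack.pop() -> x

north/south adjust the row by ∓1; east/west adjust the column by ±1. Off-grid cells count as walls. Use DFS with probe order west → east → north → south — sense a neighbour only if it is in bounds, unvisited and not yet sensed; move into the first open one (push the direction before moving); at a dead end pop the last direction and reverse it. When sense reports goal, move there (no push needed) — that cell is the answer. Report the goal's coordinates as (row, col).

$ maze.sense dir='west'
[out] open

$ stack.push x='west'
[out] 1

$ maze.move dir='west'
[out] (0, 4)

$ maze.sense dir='west'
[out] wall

$ maze.sense dir='south'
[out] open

$ stack.push x='south'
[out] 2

$ maze.move dir='south'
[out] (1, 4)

$ maze.sense dir='west'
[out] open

$ stack.push x='west'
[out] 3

$ maze.move dir='west'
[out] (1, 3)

$ maze.sense dir='west'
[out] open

$ stack.push x='west'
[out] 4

$ maze.move dir='west'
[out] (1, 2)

$ maze.sense dir='west'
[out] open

$ stack.push x='west'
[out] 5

$ maze.move dir='west'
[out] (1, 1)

$ maze.sense dir='west'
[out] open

$ stack.push x='west'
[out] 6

$ maze.move dir='west'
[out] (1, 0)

$ maze.sense dir='north'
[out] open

$ stack.push x='north'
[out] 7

$ maze.move dir='north'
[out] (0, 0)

$ maze.sense dir='east'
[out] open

$ stack.push x='east'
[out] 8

$ maze.move dir='east'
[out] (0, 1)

$ maze.sense dir='east'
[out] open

$ stack.push x='east'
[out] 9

$ maze.move dir='east'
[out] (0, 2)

$ stack.pop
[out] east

$ maze.move dir='west'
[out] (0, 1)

$ stack.pop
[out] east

$ maze.move dir='west'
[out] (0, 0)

$ stack.pop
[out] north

$ maze.move dir='south'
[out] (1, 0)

$ maze.sense dir='south'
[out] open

$ stack.push x='south'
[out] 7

$ maze.move dir='south'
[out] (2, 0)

$ maze.sense dir='east'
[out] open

$ stack.push x='east'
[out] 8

$ maze.move dir='east'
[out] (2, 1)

$ maze.sense dir='east'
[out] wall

$ maze.sense dir='south'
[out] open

$ stack.push x='south'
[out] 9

$ maze.move dir='south'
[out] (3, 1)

$ maze.sense dir='west'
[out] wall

$ maze.sense dir='east'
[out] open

$ stack.push x='east'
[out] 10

$ maze.move dir='east'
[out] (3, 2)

$ maze.sense dir='east'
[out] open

$ stack.push x='east'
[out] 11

$ maze.move dir='east'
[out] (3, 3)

$ maze.sense dir='east'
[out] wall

$ maze.sense dir='north'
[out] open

$ stack.push x='north'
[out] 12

$ maze.move dir='north'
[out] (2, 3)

$ maze.sense dir='east'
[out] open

$ stack.push x='east'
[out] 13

$ maze.move dir='east'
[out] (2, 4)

$ maze.sense dir='east'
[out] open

$ stack.push x='east'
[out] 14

$ maze.move dir='east'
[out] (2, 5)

$ maze.sense dir='east'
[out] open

$ stack.push x='east'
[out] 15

$ maze.move dir='east'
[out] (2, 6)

$ maze.sense dir='east'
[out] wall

$ maze.sense dir='north'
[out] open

$ stack.push x='north'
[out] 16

$ maze.move dir='north'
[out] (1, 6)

$ maze.sense dir='west'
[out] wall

$ maze.sense dir='east'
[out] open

$ stack.push x='east'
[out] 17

$ maze.move dir='east'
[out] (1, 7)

$ maze.sense dir='north'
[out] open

$ stack.push x='north'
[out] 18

$ maze.move dir='north'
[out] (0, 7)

$ maze.sense dir='west'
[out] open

$ stack.push x='west'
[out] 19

$ maze.move dir='west'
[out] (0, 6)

$ stack.pop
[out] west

$ maze.move dir='east'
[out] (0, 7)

$ stack.pop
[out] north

$ maze.move dir='south'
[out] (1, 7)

$ stack.pop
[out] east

$ maze.move dir='west'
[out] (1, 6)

$ stack.pop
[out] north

$ maze.move dir='south'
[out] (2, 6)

$ maze.sense dir='south'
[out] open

$ stack.push x='south'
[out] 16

$ maze.move dir='south'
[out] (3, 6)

$ maze.sense dir='west'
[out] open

$ stack.push x='west'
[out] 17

$ maze.move dir='west'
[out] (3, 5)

$ maze.sense dir='south'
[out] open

$ stack.push x='south'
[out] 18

$ maze.move dir='south'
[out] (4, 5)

$ maze.sense dir='west'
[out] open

$ stack.push x='west'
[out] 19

$ maze.move dir='west'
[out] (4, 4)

$ maze.sense dir='west'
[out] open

$ stack.push x='west'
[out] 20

$ maze.move dir='west'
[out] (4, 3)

$ maze.sense dir='west'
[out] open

$ stack.push x='west'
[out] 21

$ maze.move dir='west'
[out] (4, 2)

$ maze.sense dir='west'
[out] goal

$ maze.move dir='west'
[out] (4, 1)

Answer: (4, 1)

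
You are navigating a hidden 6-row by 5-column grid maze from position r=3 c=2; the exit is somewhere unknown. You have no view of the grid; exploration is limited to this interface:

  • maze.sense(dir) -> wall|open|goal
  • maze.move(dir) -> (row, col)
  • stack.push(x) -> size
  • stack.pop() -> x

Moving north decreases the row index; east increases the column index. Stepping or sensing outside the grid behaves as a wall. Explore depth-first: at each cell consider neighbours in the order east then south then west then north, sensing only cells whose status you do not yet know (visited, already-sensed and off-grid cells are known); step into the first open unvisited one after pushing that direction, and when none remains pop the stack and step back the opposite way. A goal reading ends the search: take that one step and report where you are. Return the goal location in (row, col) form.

CALL maze.sense[dir: east]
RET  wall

CALL maze.sense[dir: south]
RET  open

CALL stack.push[x: south]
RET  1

CALL maze.move[dir: south]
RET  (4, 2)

CALL maze.sense[dir: east]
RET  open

CALL stack.push[x: east]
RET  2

CALL maze.move[dir: east]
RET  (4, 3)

CALL maze.sense[dir: east]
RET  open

CALL stack.push[x: east]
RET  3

CALL maze.move[dir: east]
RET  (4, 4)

CALL maze.sense[dir: south]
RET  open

CALL stack.push[x: south]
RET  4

CALL maze.move[dir: south]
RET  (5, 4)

CALL maze.sense[dir: west]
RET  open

CALL stack.push[x: west]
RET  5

CALL maze.move[dir: west]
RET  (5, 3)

CALL maze.sense[dir: west]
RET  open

CALL stack.push[x: west]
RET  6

CALL maze.move[dir: west]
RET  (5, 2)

CALL maze.sense[dir: west]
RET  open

CALL stack.push[x: west]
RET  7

CALL maze.move[dir: west]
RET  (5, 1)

CALL maze.sense[dir: west]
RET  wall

CALL maze.sense[dir: north]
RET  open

CALL stack.push[x: north]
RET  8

CALL maze.move[dir: north]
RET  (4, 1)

CALL maze.sense[dir: west]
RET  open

CALL stack.push[x: west]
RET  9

CALL maze.move[dir: west]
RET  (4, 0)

CALL maze.sense[dir: north]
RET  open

CALL stack.push[x: north]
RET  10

CALL maze.move[dir: north]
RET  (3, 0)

CALL maze.sense[dir: east]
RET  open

CALL stack.push[x: east]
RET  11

CALL maze.move[dir: east]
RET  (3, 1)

CALL maze.sense[dir: north]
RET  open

CALL stack.push[x: north]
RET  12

CALL maze.move[dir: north]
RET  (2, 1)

CALL maze.sense[dir: east]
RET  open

CALL stack.push[x: east]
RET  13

CALL maze.move[dir: east]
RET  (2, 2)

CALL maze.sense[dir: east]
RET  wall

CALL maze.sense[dir: north]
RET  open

CALL stack.push[x: north]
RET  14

CALL maze.move[dir: north]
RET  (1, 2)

CALL maze.sense[dir: east]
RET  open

CALL stack.push[x: east]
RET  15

CALL maze.move[dir: east]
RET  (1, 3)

CALL maze.sense[dir: east]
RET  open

CALL stack.push[x: east]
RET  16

CALL maze.move[dir: east]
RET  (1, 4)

CALL maze.sense[dir: south]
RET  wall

CALL maze.sense[dir: north]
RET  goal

CALL maze.move[dir: north]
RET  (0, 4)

Answer: (0, 4)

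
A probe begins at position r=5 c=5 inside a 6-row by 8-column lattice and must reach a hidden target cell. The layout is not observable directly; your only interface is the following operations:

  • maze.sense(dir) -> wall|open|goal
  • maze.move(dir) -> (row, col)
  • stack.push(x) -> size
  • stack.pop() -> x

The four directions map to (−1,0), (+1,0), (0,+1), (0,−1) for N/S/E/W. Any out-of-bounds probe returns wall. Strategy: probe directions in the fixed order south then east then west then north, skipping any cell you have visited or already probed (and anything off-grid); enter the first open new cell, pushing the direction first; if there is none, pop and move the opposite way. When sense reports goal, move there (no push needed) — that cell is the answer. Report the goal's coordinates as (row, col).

I invoke maze.sense with east, and get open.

Then stack.push with east, yielding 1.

Using maze.move with east, : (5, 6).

I call maze.sense with east, → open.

I run stack.push with east, and observe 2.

Next I call maze.move with east, and see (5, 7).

Calling maze.sense with north, → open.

Calling stack.push with north, and see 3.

I try maze.move with north, and observe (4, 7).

Now I run maze.sense with west, which returns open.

Now I run stack.push with west, → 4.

I try maze.move with west, yielding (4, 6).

Next I call maze.sense with west, and get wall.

Invoking maze.sense with north, → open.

Next I call stack.push with north, giving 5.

Calling maze.move with north, — result: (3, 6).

I run maze.sense with east, which returns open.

I try stack.push with east, — result: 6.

Now I run maze.move with east, which returns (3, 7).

I call maze.sense with north, and see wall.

Next I call stack.pop, : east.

Invoking maze.move with west, : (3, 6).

I run maze.sense with west, and see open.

I run stack.push with west, and get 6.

Invoking maze.move with west, — result: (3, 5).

Calling maze.sense with west, and see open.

Next I call stack.push with west, — result: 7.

I use maze.move with west, which returns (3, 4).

Invoking maze.sense with south, and get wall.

I use maze.sense with west, — result: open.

Using stack.push with west, giving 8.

Next I call maze.move with west, → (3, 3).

Using maze.sense with south, and observe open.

I try stack.push with south, : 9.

I use maze.move with south, giving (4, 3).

Next I call maze.sense with south, and see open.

Next I call stack.push with south, yielding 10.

I call maze.move with south, : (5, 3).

Next I call maze.sense with east, — result: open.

I run stack.push with east, and get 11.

I try maze.move with east, and see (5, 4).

Using stack.pop, giving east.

Next I call maze.move with west, — result: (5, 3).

I run maze.sense with west, and see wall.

Invoking stack.pop, → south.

I use maze.move with north, and see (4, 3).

Next I call maze.sense with west, and see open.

Using stack.push with west, → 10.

Using maze.move with west, → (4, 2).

Using maze.sense with west, and get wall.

Next I call maze.sense with north, → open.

I use stack.push with north, and get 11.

I call maze.move with north, — result: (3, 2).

Invoking maze.sense with west, yielding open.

I call stack.push with west, and observe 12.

I call maze.move with west, → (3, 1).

I call maze.sense with west, and get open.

Next I call stack.push with west, → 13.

Now I run maze.move with west, yielding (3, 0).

Using maze.sense with south, yielding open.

I use stack.push with south, and get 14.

Invoking maze.move with south, — result: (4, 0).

I run maze.sense with south, and observe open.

Using stack.push with south, giving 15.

I use maze.move with south, and get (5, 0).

Next I call maze.sense with east, and see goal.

I run maze.move with east, and see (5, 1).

Answer: (5, 1)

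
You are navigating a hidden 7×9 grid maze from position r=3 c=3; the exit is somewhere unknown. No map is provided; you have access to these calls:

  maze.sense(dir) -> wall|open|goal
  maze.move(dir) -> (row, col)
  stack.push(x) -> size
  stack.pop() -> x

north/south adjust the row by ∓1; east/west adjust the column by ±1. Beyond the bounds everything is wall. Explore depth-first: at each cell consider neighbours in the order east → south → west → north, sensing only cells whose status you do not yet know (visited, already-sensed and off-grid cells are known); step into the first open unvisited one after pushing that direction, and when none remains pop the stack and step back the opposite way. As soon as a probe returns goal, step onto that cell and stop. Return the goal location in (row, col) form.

I use maze.sense(dir: east), and observe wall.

I use maze.sense(dir: south), — result: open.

Next I call stack.push(x: south), yielding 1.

Now I run maze.move(dir: south), which returns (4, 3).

Invoking maze.sense(dir: east), and observe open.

Then stack.push(x: east), and see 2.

Calling maze.move(dir: east), yielding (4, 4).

I try maze.sense(dir: east), → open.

Now I run stack.push(x: east), which returns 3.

Calling maze.move(dir: east), — result: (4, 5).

I invoke maze.sense(dir: east), and observe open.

I use stack.push(x: east), : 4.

I call maze.move(dir: east), yielding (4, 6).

I use maze.sense(dir: east), : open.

Then stack.push(x: east), : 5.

I invoke maze.move(dir: east), → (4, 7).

I invoke maze.sense(dir: east), giving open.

Then stack.push(x: east), yielding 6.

I call maze.move(dir: east), and get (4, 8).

I call maze.sense(dir: south), → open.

I run stack.push(x: south), : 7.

Calling maze.move(dir: south), : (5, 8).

Next I call maze.sense(dir: south), yielding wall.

I use maze.sense(dir: west), → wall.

Now I run stack.pop, yielding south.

Using maze.move(dir: north), which returns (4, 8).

I invoke maze.sense(dir: north), and see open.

I call stack.push(x: north), and observe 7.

I invoke maze.move(dir: north), and observe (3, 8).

I try maze.sense(dir: west), : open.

I try stack.push(x: west), — result: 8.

Invoking maze.move(dir: west), and see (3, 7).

Using maze.sense(dir: west), giving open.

I try stack.push(x: west), yielding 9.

Using maze.move(dir: west), and get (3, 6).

I run maze.sense(dir: west), and get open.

Using stack.push(x: west), and observe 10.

I invoke maze.move(dir: west), and observe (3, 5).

I try maze.sense(dir: north), giving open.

I try stack.push(x: north), and observe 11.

I call maze.move(dir: north), giving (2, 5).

I use maze.sense(dir: east), — result: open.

I use stack.push(x: east), and observe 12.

I call maze.move(dir: east), giving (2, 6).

I run maze.sense(dir: east), and observe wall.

I try maze.sense(dir: north), and observe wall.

I call stack.pop(), : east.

Then maze.move(dir: west), and get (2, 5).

I run maze.sense(dir: west), — result: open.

Now I run stack.push(x: west), giving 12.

I try maze.move(dir: west), which returns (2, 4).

I use maze.sense(dir: west), which returns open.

I run stack.push(x: west), → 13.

Now I run maze.move(dir: west), and get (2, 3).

Calling maze.sense(dir: west), and get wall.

I run maze.sense(dir: north), and observe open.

Calling stack.push(x: north), and observe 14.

I run maze.move(dir: north), — result: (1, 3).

I use maze.sense(dir: east), which returns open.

Using stack.push(x: east), : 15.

I use maze.move(dir: east), yielding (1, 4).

Next I call maze.sense(dir: east), and see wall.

I run maze.sense(dir: north), : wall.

Next I call stack.pop, → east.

Calling maze.move(dir: west), and see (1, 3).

I try maze.sense(dir: west), — result: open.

I invoke stack.push(x: west), and get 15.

I call maze.move(dir: west), → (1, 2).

I try maze.sense(dir: west), which returns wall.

Then maze.sense(dir: north), giving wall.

Using stack.pop(), and observe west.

I use maze.move(dir: east), and observe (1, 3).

I invoke maze.sense(dir: north), : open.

I call stack.push(x: north), and observe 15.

I try maze.move(dir: north), and see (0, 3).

Next I call stack.pop, giving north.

Invoking maze.move(dir: south), giving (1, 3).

I run stack.pop, and observe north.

I use maze.move(dir: south), — result: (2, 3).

I use stack.pop(), and see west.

Invoking maze.move(dir: east), and see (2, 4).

I try stack.pop(), and see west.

I call maze.move(dir: east), → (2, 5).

Next I call stack.pop(), and get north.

Next I call maze.move(dir: south), and see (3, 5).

Calling stack.pop, — result: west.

Invoking maze.move(dir: east), yielding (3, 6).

I invoke stack.pop(), — result: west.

Invoking maze.move(dir: east), and get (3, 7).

I call stack.pop, which returns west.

I try maze.move(dir: east), giving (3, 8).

I invoke maze.sense(dir: north), — result: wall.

Calling stack.pop(), and see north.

I use maze.move(dir: south), → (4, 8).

I call stack.pop(), which returns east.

Next I call maze.move(dir: west), and observe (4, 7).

Using stack.pop(), and see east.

Invoking maze.move(dir: west), — result: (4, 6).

Now I run maze.sense(dir: south), which returns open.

Invoking stack.push(x: south), yielding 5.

I call maze.move(dir: south), — result: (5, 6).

I run maze.sense(dir: south), giving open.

Now I run stack.push(x: south), → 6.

Next I call maze.move(dir: south), and see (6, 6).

I use maze.sense(dir: east), → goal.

I run maze.move(dir: east), giving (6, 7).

Answer: (6, 7)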